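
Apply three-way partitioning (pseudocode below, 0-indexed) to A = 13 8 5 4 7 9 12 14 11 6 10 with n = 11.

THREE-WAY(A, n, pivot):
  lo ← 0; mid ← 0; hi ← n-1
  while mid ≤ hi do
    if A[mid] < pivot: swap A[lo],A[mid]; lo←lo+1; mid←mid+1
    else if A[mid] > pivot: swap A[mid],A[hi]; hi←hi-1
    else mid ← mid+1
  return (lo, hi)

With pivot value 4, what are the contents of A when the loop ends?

4 5 8 7 9 12 14 11 6 10 13

lo=0 mid=0 hi=10
13>4: swap(0,10), hi=9 ⇒ 10 8 5 4 7 9 12 14 11 6 13
10>4: swap(0,9), hi=8 ⇒ 6 8 5 4 7 9 12 14 11 10 13
6>4: swap(0,8), hi=7 ⇒ 11 8 5 4 7 9 12 14 6 10 13
11>4: swap(0,7), hi=6 ⇒ 14 8 5 4 7 9 12 11 6 10 13
14>4: swap(0,6), hi=5 ⇒ 12 8 5 4 7 9 14 11 6 10 13
12>4: swap(0,5), hi=4 ⇒ 9 8 5 4 7 12 14 11 6 10 13
9>4: swap(0,4), hi=3 ⇒ 7 8 5 4 9 12 14 11 6 10 13
7>4: swap(0,3), hi=2 ⇒ 4 8 5 7 9 12 14 11 6 10 13
4=4: mid=1
8>4: swap(1,2), hi=1 ⇒ 4 5 8 7 9 12 14 11 6 10 13
5>4: swap(1,1), hi=0 ⇒ 4 5 8 7 9 12 14 11 6 10 13
done. lo=0 hi=0; A=4 5 8 7 9 12 14 11 6 10 13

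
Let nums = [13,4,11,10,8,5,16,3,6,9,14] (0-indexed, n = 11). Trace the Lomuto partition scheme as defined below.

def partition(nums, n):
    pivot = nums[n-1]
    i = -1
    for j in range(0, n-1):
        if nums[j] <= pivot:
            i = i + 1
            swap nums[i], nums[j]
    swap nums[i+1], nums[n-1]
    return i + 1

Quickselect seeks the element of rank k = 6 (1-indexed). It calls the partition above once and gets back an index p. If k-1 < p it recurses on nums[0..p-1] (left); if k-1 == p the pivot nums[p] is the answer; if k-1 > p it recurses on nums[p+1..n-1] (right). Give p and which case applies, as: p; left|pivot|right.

pivot = nums[10] = 14; i = -1
j=0: nums[0]=13 ≤ 14 → i=0, swap nums[0],nums[0] (no change) → [13,4,11,10,8,5,16,3,6,9,14]
j=1: nums[1]=4 ≤ 14 → i=1, swap nums[1],nums[1] (no change) → [13,4,11,10,8,5,16,3,6,9,14]
j=2: nums[2]=11 ≤ 14 → i=2, swap nums[2],nums[2] (no change) → [13,4,11,10,8,5,16,3,6,9,14]
j=3: nums[3]=10 ≤ 14 → i=3, swap nums[3],nums[3] (no change) → [13,4,11,10,8,5,16,3,6,9,14]
j=4: nums[4]=8 ≤ 14 → i=4, swap nums[4],nums[4] (no change) → [13,4,11,10,8,5,16,3,6,9,14]
j=5: nums[5]=5 ≤ 14 → i=5, swap nums[5],nums[5] (no change) → [13,4,11,10,8,5,16,3,6,9,14]
j=6: nums[6]=16 > 14 → no swap
j=7: nums[7]=3 ≤ 14 → i=6, swap nums[6],nums[7] → [13,4,11,10,8,5,3,16,6,9,14]
j=8: nums[8]=6 ≤ 14 → i=7, swap nums[7],nums[8] → [13,4,11,10,8,5,3,6,16,9,14]
j=9: nums[9]=9 ≤ 14 → i=8, swap nums[8],nums[9] → [13,4,11,10,8,5,3,6,9,16,14]
final swap nums[9],nums[10] → [13,4,11,10,8,5,3,6,9,14,16]; return 9
p = 9; k-1 = 5 < 9 ⇒ left

9; left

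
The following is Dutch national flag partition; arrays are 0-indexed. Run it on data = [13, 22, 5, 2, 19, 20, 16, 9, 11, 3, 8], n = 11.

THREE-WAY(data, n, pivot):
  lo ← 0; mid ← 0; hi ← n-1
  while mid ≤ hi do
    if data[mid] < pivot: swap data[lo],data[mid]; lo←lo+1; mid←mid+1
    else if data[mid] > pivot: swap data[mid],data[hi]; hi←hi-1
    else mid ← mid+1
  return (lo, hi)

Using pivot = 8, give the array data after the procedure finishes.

lo=0 mid=0 hi=10
13>8: swap(0,10), hi=9 ⇒ [8, 22, 5, 2, 19, 20, 16, 9, 11, 3, 13]
8=8: mid=1
22>8: swap(1,9), hi=8 ⇒ [8, 3, 5, 2, 19, 20, 16, 9, 11, 22, 13]
3<8: swap(0,1), lo=1 mid=2 ⇒ [3, 8, 5, 2, 19, 20, 16, 9, 11, 22, 13]
5<8: swap(1,2), lo=2 mid=3 ⇒ [3, 5, 8, 2, 19, 20, 16, 9, 11, 22, 13]
2<8: swap(2,3), lo=3 mid=4 ⇒ [3, 5, 2, 8, 19, 20, 16, 9, 11, 22, 13]
19>8: swap(4,8), hi=7 ⇒ [3, 5, 2, 8, 11, 20, 16, 9, 19, 22, 13]
11>8: swap(4,7), hi=6 ⇒ [3, 5, 2, 8, 9, 20, 16, 11, 19, 22, 13]
9>8: swap(4,6), hi=5 ⇒ [3, 5, 2, 8, 16, 20, 9, 11, 19, 22, 13]
16>8: swap(4,5), hi=4 ⇒ [3, 5, 2, 8, 20, 16, 9, 11, 19, 22, 13]
20>8: swap(4,4), hi=3 ⇒ [3, 5, 2, 8, 20, 16, 9, 11, 19, 22, 13]
done. lo=3 hi=3; data=[3, 5, 2, 8, 20, 16, 9, 11, 19, 22, 13]

[3, 5, 2, 8, 20, 16, 9, 11, 19, 22, 13]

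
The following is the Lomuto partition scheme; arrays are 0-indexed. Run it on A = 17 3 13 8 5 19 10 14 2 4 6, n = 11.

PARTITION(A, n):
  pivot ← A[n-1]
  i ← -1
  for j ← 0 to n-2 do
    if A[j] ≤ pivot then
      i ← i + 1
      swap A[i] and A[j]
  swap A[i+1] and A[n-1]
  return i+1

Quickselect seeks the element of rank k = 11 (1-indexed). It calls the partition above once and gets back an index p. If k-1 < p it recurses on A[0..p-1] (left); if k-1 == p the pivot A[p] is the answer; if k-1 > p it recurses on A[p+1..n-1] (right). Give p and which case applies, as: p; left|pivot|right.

pivot = A[10] = 6; i = -1
j=0: A[0]=17 > 6 → no swap
j=1: A[1]=3 ≤ 6 → i=0, swap A[0],A[1] → 3 17 13 8 5 19 10 14 2 4 6
j=2: A[2]=13 > 6 → no swap
j=3: A[3]=8 > 6 → no swap
j=4: A[4]=5 ≤ 6 → i=1, swap A[1],A[4] → 3 5 13 8 17 19 10 14 2 4 6
j=5: A[5]=19 > 6 → no swap
j=6: A[6]=10 > 6 → no swap
j=7: A[7]=14 > 6 → no swap
j=8: A[8]=2 ≤ 6 → i=2, swap A[2],A[8] → 3 5 2 8 17 19 10 14 13 4 6
j=9: A[9]=4 ≤ 6 → i=3, swap A[3],A[9] → 3 5 2 4 17 19 10 14 13 8 6
final swap A[4],A[10] → 3 5 2 4 6 19 10 14 13 8 17; return 4
p = 4; k-1 = 10 > 4 ⇒ right

4; right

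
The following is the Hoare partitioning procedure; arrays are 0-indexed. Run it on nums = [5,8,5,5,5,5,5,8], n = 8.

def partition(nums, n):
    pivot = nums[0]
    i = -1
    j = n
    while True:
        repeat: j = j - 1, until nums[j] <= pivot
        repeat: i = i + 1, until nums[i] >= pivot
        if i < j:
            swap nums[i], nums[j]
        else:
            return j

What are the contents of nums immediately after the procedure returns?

pivot = nums[0] = 5; i = -1, j = 8
j→6 (nums[6]=5≤5), i→0 (nums[0]=5≥5); i<j, swap → [5,8,5,5,5,5,5,8]
j→5 (nums[5]=5≤5), i→1 (nums[1]=8≥5); i<j, swap → [5,5,5,5,5,8,5,8]
j→4 (nums[4]=5≤5), i→2 (nums[2]=5≥5); i<j, swap → [5,5,5,5,5,8,5,8]
j→3, i→3; i≥j, return j=3. nums = [5,5,5,5,5,8,5,8]

[5,5,5,5,5,8,5,8]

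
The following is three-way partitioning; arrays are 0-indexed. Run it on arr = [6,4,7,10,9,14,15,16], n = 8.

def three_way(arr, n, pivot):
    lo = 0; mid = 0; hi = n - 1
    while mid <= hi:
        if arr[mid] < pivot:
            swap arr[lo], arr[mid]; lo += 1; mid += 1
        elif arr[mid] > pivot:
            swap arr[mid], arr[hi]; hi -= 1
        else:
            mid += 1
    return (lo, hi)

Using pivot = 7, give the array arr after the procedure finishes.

[6,4,7,9,14,15,16,10]

pivot = 7; lo=0, mid=0, hi=7
arr[mid]=6<7: swap arr[0],arr[0]; lo=1,mid=1 → [6,4,7,10,9,14,15,16]
arr[mid]=4<7: swap arr[1],arr[1]; lo=2,mid=2 → [6,4,7,10,9,14,15,16]
arr[mid]=7=7: mid=3
arr[mid]=10>7: swap arr[3],arr[7]; hi=6 → [6,4,7,16,9,14,15,10]
arr[mid]=16>7: swap arr[3],arr[6]; hi=5 → [6,4,7,15,9,14,16,10]
arr[mid]=15>7: swap arr[3],arr[5]; hi=4 → [6,4,7,14,9,15,16,10]
arr[mid]=14>7: swap arr[3],arr[4]; hi=3 → [6,4,7,9,14,15,16,10]
arr[mid]=9>7: swap arr[3],arr[3]; hi=2 → [6,4,7,9,14,15,16,10]
end: lo=2, hi=2; arr = [6,4,7,9,14,15,16,10]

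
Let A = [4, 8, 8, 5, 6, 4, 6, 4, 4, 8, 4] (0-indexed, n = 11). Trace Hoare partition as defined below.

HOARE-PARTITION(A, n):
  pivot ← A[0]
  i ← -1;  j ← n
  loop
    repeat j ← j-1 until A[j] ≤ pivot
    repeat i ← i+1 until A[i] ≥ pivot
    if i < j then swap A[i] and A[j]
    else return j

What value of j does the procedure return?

3

pivot = A[0] = 4; i = -1, j = 11
j→10 (A[10]=4≤4), i→0 (A[0]=4≥4); i<j, swap → [4, 8, 8, 5, 6, 4, 6, 4, 4, 8, 4]
j→8 (A[8]=4≤4), i→1 (A[1]=8≥4); i<j, swap → [4, 4, 8, 5, 6, 4, 6, 4, 8, 8, 4]
j→7 (A[7]=4≤4), i→2 (A[2]=8≥4); i<j, swap → [4, 4, 4, 5, 6, 4, 6, 8, 8, 8, 4]
j→5 (A[5]=4≤4), i→3 (A[3]=5≥4); i<j, swap → [4, 4, 4, 4, 6, 5, 6, 8, 8, 8, 4]
j→3, i→4; i≥j, return j=3. A = [4, 4, 4, 4, 6, 5, 6, 8, 8, 8, 4]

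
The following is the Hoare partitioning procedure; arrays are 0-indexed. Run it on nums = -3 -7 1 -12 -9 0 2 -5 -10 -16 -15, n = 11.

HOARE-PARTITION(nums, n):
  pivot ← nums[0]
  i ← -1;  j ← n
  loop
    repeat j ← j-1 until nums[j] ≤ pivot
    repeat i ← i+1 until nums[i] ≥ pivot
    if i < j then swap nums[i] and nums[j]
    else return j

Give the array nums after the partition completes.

-15 -7 -16 -12 -9 -10 -5 2 0 1 -3

pivot=-3
j stops at 10 (-15), i stops at 0 (-3); swap ⇒ -15 -7 1 -12 -9 0 2 -5 -10 -16 -3
j stops at 9 (-16), i stops at 2 (1); swap ⇒ -15 -7 -16 -12 -9 0 2 -5 -10 1 -3
j stops at 8 (-10), i stops at 5 (0); swap ⇒ -15 -7 -16 -12 -9 -10 2 -5 0 1 -3
j stops at 7 (-5), i stops at 6 (2); swap ⇒ -15 -7 -16 -12 -9 -10 -5 2 0 1 -3
j stops at 6, i stops at 7; i≥j ⇒ return 6. nums=-15 -7 -16 -12 -9 -10 -5 2 0 1 -3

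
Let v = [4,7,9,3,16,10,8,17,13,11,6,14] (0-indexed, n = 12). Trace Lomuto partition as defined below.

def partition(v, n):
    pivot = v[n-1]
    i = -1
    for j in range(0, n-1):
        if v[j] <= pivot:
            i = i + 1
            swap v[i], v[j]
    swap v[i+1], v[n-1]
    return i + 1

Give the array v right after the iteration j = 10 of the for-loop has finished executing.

[4,7,9,3,10,8,13,11,6,17,16,14]

pivot = v[11] = 14; i = -1
j=0: v[0]=4 ≤ 14 → i=0, swap v[0],v[0] (no change) → [4,7,9,3,16,10,8,17,13,11,6,14]
j=1: v[1]=7 ≤ 14 → i=1, swap v[1],v[1] (no change) → [4,7,9,3,16,10,8,17,13,11,6,14]
j=2: v[2]=9 ≤ 14 → i=2, swap v[2],v[2] (no change) → [4,7,9,3,16,10,8,17,13,11,6,14]
j=3: v[3]=3 ≤ 14 → i=3, swap v[3],v[3] (no change) → [4,7,9,3,16,10,8,17,13,11,6,14]
j=4: v[4]=16 > 14 → no swap
j=5: v[5]=10 ≤ 14 → i=4, swap v[4],v[5] → [4,7,9,3,10,16,8,17,13,11,6,14]
j=6: v[6]=8 ≤ 14 → i=5, swap v[5],v[6] → [4,7,9,3,10,8,16,17,13,11,6,14]
j=7: v[7]=17 > 14 → no swap
j=8: v[8]=13 ≤ 14 → i=6, swap v[6],v[8] → [4,7,9,3,10,8,13,17,16,11,6,14]
j=9: v[9]=11 ≤ 14 → i=7, swap v[7],v[9] → [4,7,9,3,10,8,13,11,16,17,6,14]
j=10: v[10]=6 ≤ 14 → i=8, swap v[8],v[10] → [4,7,9,3,10,8,13,11,6,17,16,14]
(after j=10) v = [4,7,9,3,10,8,13,11,6,17,16,14]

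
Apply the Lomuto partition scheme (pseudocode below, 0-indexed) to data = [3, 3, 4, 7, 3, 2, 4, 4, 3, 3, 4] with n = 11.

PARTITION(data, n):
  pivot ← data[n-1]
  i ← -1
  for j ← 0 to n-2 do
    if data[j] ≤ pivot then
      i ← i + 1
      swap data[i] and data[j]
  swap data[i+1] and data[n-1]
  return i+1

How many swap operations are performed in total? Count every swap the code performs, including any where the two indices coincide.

pivot = data[10] = 4; i = -1
j=0: data[0]=3 ≤ 4 → i=0, swap data[0],data[0] (no change) → [3, 3, 4, 7, 3, 2, 4, 4, 3, 3, 4]
j=1: data[1]=3 ≤ 4 → i=1, swap data[1],data[1] (no change) → [3, 3, 4, 7, 3, 2, 4, 4, 3, 3, 4]
j=2: data[2]=4 ≤ 4 → i=2, swap data[2],data[2] (no change) → [3, 3, 4, 7, 3, 2, 4, 4, 3, 3, 4]
j=3: data[3]=7 > 4 → no swap
j=4: data[4]=3 ≤ 4 → i=3, swap data[3],data[4] → [3, 3, 4, 3, 7, 2, 4, 4, 3, 3, 4]
j=5: data[5]=2 ≤ 4 → i=4, swap data[4],data[5] → [3, 3, 4, 3, 2, 7, 4, 4, 3, 3, 4]
j=6: data[6]=4 ≤ 4 → i=5, swap data[5],data[6] → [3, 3, 4, 3, 2, 4, 7, 4, 3, 3, 4]
j=7: data[7]=4 ≤ 4 → i=6, swap data[6],data[7] → [3, 3, 4, 3, 2, 4, 4, 7, 3, 3, 4]
j=8: data[8]=3 ≤ 4 → i=7, swap data[7],data[8] → [3, 3, 4, 3, 2, 4, 4, 3, 7, 3, 4]
j=9: data[9]=3 ≤ 4 → i=8, swap data[8],data[9] → [3, 3, 4, 3, 2, 4, 4, 3, 3, 7, 4]
final swap data[9],data[10] → [3, 3, 4, 3, 2, 4, 4, 3, 3, 4, 7]; return 9

10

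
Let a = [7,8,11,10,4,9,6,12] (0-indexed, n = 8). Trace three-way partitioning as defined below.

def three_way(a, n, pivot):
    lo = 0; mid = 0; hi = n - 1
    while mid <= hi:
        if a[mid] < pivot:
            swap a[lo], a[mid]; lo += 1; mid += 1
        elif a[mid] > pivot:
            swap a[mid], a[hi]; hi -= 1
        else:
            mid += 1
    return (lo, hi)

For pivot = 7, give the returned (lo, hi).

pivot = 7; lo=0, mid=0, hi=7
a[mid]=7=7: mid=1
a[mid]=8>7: swap a[1],a[7]; hi=6 → [7,12,11,10,4,9,6,8]
a[mid]=12>7: swap a[1],a[6]; hi=5 → [7,6,11,10,4,9,12,8]
a[mid]=6<7: swap a[0],a[1]; lo=1,mid=2 → [6,7,11,10,4,9,12,8]
a[mid]=11>7: swap a[2],a[5]; hi=4 → [6,7,9,10,4,11,12,8]
a[mid]=9>7: swap a[2],a[4]; hi=3 → [6,7,4,10,9,11,12,8]
a[mid]=4<7: swap a[1],a[2]; lo=2,mid=3 → [6,4,7,10,9,11,12,8]
a[mid]=10>7: swap a[3],a[3]; hi=2 → [6,4,7,10,9,11,12,8]
end: lo=2, hi=2; a = [6,4,7,10,9,11,12,8]

(2, 2)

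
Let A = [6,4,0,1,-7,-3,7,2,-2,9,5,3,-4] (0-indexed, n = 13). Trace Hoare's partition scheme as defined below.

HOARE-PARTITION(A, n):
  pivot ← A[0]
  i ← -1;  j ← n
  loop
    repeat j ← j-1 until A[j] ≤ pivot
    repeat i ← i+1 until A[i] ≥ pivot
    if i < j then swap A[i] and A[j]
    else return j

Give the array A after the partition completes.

[-4,4,0,1,-7,-3,3,2,-2,5,9,7,6]

pivot = A[0] = 6; i = -1, j = 13
j→12 (A[12]=-4≤6), i→0 (A[0]=6≥6); i<j, swap → [-4,4,0,1,-7,-3,7,2,-2,9,5,3,6]
j→11 (A[11]=3≤6), i→6 (A[6]=7≥6); i<j, swap → [-4,4,0,1,-7,-3,3,2,-2,9,5,7,6]
j→10 (A[10]=5≤6), i→9 (A[9]=9≥6); i<j, swap → [-4,4,0,1,-7,-3,3,2,-2,5,9,7,6]
j→9, i→10; i≥j, return j=9. A = [-4,4,0,1,-7,-3,3,2,-2,5,9,7,6]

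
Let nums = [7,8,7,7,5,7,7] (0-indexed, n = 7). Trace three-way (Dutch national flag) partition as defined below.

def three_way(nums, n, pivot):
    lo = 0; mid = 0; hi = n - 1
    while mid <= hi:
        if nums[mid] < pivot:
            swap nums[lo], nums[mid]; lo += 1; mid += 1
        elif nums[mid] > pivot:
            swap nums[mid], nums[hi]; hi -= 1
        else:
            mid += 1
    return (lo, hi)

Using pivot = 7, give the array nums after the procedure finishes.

lo=0 mid=0 hi=6
7=7: mid=1
8>7: swap(1,6), hi=5 ⇒ [7,7,7,7,5,7,8]
7=7: mid=2
7=7: mid=3
7=7: mid=4
5<7: swap(0,4), lo=1 mid=5 ⇒ [5,7,7,7,7,7,8]
7=7: mid=6
done. lo=1 hi=5; nums=[5,7,7,7,7,7,8]

[5,7,7,7,7,7,8]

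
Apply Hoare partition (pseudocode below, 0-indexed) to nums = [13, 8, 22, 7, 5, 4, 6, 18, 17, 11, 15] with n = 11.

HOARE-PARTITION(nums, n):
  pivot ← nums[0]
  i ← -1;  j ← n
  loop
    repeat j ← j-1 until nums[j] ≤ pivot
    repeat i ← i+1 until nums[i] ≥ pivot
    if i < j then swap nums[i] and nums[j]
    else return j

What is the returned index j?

5

pivot=13
j stops at 9 (11), i stops at 0 (13); swap ⇒ [11, 8, 22, 7, 5, 4, 6, 18, 17, 13, 15]
j stops at 6 (6), i stops at 2 (22); swap ⇒ [11, 8, 6, 7, 5, 4, 22, 18, 17, 13, 15]
j stops at 5, i stops at 6; i≥j ⇒ return 5. nums=[11, 8, 6, 7, 5, 4, 22, 18, 17, 13, 15]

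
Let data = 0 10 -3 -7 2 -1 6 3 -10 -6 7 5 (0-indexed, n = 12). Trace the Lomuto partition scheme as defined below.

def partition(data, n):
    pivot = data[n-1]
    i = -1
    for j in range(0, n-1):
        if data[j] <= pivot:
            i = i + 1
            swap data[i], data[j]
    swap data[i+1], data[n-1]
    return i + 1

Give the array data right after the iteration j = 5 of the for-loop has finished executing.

pivot=5, i=-1
j=0: 0≤5, i=0, swap(0,0) ⇒ 0 10 -3 -7 2 -1 6 3 -10 -6 7 5
j=1: 10>5, skip
j=2: -3≤5, i=1, swap(1,2) ⇒ 0 -3 10 -7 2 -1 6 3 -10 -6 7 5
j=3: -7≤5, i=2, swap(2,3) ⇒ 0 -3 -7 10 2 -1 6 3 -10 -6 7 5
j=4: 2≤5, i=3, swap(3,4) ⇒ 0 -3 -7 2 10 -1 6 3 -10 -6 7 5
j=5: -1≤5, i=4, swap(4,5) ⇒ 0 -3 -7 2 -1 10 6 3 -10 -6 7 5
(after j=5) data = 0 -3 -7 2 -1 10 6 3 -10 -6 7 5

0 -3 -7 2 -1 10 6 3 -10 -6 7 5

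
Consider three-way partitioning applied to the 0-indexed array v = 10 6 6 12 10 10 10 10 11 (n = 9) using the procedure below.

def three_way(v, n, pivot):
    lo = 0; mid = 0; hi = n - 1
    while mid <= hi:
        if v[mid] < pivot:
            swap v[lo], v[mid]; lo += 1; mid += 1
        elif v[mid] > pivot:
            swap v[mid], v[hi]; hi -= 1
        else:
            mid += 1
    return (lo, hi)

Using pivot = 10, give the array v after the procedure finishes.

pivot = 10; lo=0, mid=0, hi=8
v[mid]=10=10: mid=1
v[mid]=6<10: swap v[0],v[1]; lo=1,mid=2 → 6 10 6 12 10 10 10 10 11
v[mid]=6<10: swap v[1],v[2]; lo=2,mid=3 → 6 6 10 12 10 10 10 10 11
v[mid]=12>10: swap v[3],v[8]; hi=7 → 6 6 10 11 10 10 10 10 12
v[mid]=11>10: swap v[3],v[7]; hi=6 → 6 6 10 10 10 10 10 11 12
v[mid]=10=10: mid=4
v[mid]=10=10: mid=5
v[mid]=10=10: mid=6
v[mid]=10=10: mid=7
end: lo=2, hi=6; v = 6 6 10 10 10 10 10 11 12

6 6 10 10 10 10 10 11 12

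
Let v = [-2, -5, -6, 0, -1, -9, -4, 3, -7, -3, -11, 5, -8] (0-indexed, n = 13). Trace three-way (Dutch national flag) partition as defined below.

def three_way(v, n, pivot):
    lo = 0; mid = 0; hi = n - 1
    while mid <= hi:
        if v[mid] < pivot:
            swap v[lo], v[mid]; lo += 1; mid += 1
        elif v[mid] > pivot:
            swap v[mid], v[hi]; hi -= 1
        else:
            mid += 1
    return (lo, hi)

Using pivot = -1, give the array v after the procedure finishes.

[-2, -5, -6, -8, -9, -4, -11, -7, -3, -1, 5, 3, 0]

pivot = -1; lo=0, mid=0, hi=12
v[mid]=-2<-1: swap v[0],v[0]; lo=1,mid=1 → [-2, -5, -6, 0, -1, -9, -4, 3, -7, -3, -11, 5, -8]
v[mid]=-5<-1: swap v[1],v[1]; lo=2,mid=2 → [-2, -5, -6, 0, -1, -9, -4, 3, -7, -3, -11, 5, -8]
v[mid]=-6<-1: swap v[2],v[2]; lo=3,mid=3 → [-2, -5, -6, 0, -1, -9, -4, 3, -7, -3, -11, 5, -8]
v[mid]=0>-1: swap v[3],v[12]; hi=11 → [-2, -5, -6, -8, -1, -9, -4, 3, -7, -3, -11, 5, 0]
v[mid]=-8<-1: swap v[3],v[3]; lo=4,mid=4 → [-2, -5, -6, -8, -1, -9, -4, 3, -7, -3, -11, 5, 0]
v[mid]=-1=-1: mid=5
v[mid]=-9<-1: swap v[4],v[5]; lo=5,mid=6 → [-2, -5, -6, -8, -9, -1, -4, 3, -7, -3, -11, 5, 0]
v[mid]=-4<-1: swap v[5],v[6]; lo=6,mid=7 → [-2, -5, -6, -8, -9, -4, -1, 3, -7, -3, -11, 5, 0]
v[mid]=3>-1: swap v[7],v[11]; hi=10 → [-2, -5, -6, -8, -9, -4, -1, 5, -7, -3, -11, 3, 0]
v[mid]=5>-1: swap v[7],v[10]; hi=9 → [-2, -5, -6, -8, -9, -4, -1, -11, -7, -3, 5, 3, 0]
v[mid]=-11<-1: swap v[6],v[7]; lo=7,mid=8 → [-2, -5, -6, -8, -9, -4, -11, -1, -7, -3, 5, 3, 0]
v[mid]=-7<-1: swap v[7],v[8]; lo=8,mid=9 → [-2, -5, -6, -8, -9, -4, -11, -7, -1, -3, 5, 3, 0]
v[mid]=-3<-1: swap v[8],v[9]; lo=9,mid=10 → [-2, -5, -6, -8, -9, -4, -11, -7, -3, -1, 5, 3, 0]
end: lo=9, hi=9; v = [-2, -5, -6, -8, -9, -4, -11, -7, -3, -1, 5, 3, 0]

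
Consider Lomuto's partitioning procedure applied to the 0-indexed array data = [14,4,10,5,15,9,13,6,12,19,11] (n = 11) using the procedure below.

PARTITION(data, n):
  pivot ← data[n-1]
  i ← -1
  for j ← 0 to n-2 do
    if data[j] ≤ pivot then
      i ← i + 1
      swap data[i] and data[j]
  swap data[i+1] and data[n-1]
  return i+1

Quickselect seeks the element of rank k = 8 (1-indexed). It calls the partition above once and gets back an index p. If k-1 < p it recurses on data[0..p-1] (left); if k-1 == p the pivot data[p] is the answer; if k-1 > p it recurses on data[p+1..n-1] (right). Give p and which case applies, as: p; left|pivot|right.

5; right

pivot = data[10] = 11; i = -1
j=0: data[0]=14 > 11 → no swap
j=1: data[1]=4 ≤ 11 → i=0, swap data[0],data[1] → [4,14,10,5,15,9,13,6,12,19,11]
j=2: data[2]=10 ≤ 11 → i=1, swap data[1],data[2] → [4,10,14,5,15,9,13,6,12,19,11]
j=3: data[3]=5 ≤ 11 → i=2, swap data[2],data[3] → [4,10,5,14,15,9,13,6,12,19,11]
j=4: data[4]=15 > 11 → no swap
j=5: data[5]=9 ≤ 11 → i=3, swap data[3],data[5] → [4,10,5,9,15,14,13,6,12,19,11]
j=6: data[6]=13 > 11 → no swap
j=7: data[7]=6 ≤ 11 → i=4, swap data[4],data[7] → [4,10,5,9,6,14,13,15,12,19,11]
j=8: data[8]=12 > 11 → no swap
j=9: data[9]=19 > 11 → no swap
final swap data[5],data[10] → [4,10,5,9,6,11,13,15,12,19,14]; return 5
p = 5; k-1 = 7 > 5 ⇒ right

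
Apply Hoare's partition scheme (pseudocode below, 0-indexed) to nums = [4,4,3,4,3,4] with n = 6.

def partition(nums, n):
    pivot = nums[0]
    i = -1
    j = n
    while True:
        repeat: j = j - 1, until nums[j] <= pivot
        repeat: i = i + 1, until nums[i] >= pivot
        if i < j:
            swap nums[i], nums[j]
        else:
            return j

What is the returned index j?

pivot=4
j stops at 5 (4), i stops at 0 (4); swap ⇒ [4,4,3,4,3,4]
j stops at 4 (3), i stops at 1 (4); swap ⇒ [4,3,3,4,4,4]
j stops at 3, i stops at 3; i≥j ⇒ return 3. nums=[4,3,3,4,4,4]

3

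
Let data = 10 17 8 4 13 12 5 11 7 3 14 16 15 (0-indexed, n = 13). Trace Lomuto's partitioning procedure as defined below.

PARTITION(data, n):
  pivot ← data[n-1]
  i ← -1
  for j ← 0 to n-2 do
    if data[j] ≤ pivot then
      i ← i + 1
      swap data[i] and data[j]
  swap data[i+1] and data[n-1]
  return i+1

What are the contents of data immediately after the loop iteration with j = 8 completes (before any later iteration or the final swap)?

pivot = data[12] = 15; i = -1
j=0: data[0]=10 ≤ 15 → i=0, swap data[0],data[0] (no change) → 10 17 8 4 13 12 5 11 7 3 14 16 15
j=1: data[1]=17 > 15 → no swap
j=2: data[2]=8 ≤ 15 → i=1, swap data[1],data[2] → 10 8 17 4 13 12 5 11 7 3 14 16 15
j=3: data[3]=4 ≤ 15 → i=2, swap data[2],data[3] → 10 8 4 17 13 12 5 11 7 3 14 16 15
j=4: data[4]=13 ≤ 15 → i=3, swap data[3],data[4] → 10 8 4 13 17 12 5 11 7 3 14 16 15
j=5: data[5]=12 ≤ 15 → i=4, swap data[4],data[5] → 10 8 4 13 12 17 5 11 7 3 14 16 15
j=6: data[6]=5 ≤ 15 → i=5, swap data[5],data[6] → 10 8 4 13 12 5 17 11 7 3 14 16 15
j=7: data[7]=11 ≤ 15 → i=6, swap data[6],data[7] → 10 8 4 13 12 5 11 17 7 3 14 16 15
j=8: data[8]=7 ≤ 15 → i=7, swap data[7],data[8] → 10 8 4 13 12 5 11 7 17 3 14 16 15
(after j=8) data = 10 8 4 13 12 5 11 7 17 3 14 16 15

10 8 4 13 12 5 11 7 17 3 14 16 15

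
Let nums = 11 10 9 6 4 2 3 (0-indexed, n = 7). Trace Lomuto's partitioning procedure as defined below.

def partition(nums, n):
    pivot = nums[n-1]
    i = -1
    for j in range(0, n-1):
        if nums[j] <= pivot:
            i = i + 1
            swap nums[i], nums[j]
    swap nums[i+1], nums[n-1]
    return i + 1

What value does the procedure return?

pivot=3, i=-1
j=0: 11>3, skip
j=1: 10>3, skip
j=2: 9>3, skip
j=3: 6>3, skip
j=4: 4>3, skip
j=5: 2≤3, i=0, swap(0,5) ⇒ 2 10 9 6 4 11 3
swap(1,6) ⇒ 2 3 9 6 4 11 10; return 1

1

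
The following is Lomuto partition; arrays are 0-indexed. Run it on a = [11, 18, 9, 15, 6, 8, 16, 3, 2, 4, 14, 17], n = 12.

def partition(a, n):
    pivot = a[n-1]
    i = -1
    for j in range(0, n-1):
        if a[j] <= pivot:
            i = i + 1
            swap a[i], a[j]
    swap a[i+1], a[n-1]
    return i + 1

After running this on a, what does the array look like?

[11, 9, 15, 6, 8, 16, 3, 2, 4, 14, 17, 18]

pivot = a[11] = 17; i = -1
j=0: a[0]=11 ≤ 17 → i=0, swap a[0],a[0] (no change) → [11, 18, 9, 15, 6, 8, 16, 3, 2, 4, 14, 17]
j=1: a[1]=18 > 17 → no swap
j=2: a[2]=9 ≤ 17 → i=1, swap a[1],a[2] → [11, 9, 18, 15, 6, 8, 16, 3, 2, 4, 14, 17]
j=3: a[3]=15 ≤ 17 → i=2, swap a[2],a[3] → [11, 9, 15, 18, 6, 8, 16, 3, 2, 4, 14, 17]
j=4: a[4]=6 ≤ 17 → i=3, swap a[3],a[4] → [11, 9, 15, 6, 18, 8, 16, 3, 2, 4, 14, 17]
j=5: a[5]=8 ≤ 17 → i=4, swap a[4],a[5] → [11, 9, 15, 6, 8, 18, 16, 3, 2, 4, 14, 17]
j=6: a[6]=16 ≤ 17 → i=5, swap a[5],a[6] → [11, 9, 15, 6, 8, 16, 18, 3, 2, 4, 14, 17]
j=7: a[7]=3 ≤ 17 → i=6, swap a[6],a[7] → [11, 9, 15, 6, 8, 16, 3, 18, 2, 4, 14, 17]
j=8: a[8]=2 ≤ 17 → i=7, swap a[7],a[8] → [11, 9, 15, 6, 8, 16, 3, 2, 18, 4, 14, 17]
j=9: a[9]=4 ≤ 17 → i=8, swap a[8],a[9] → [11, 9, 15, 6, 8, 16, 3, 2, 4, 18, 14, 17]
j=10: a[10]=14 ≤ 17 → i=9, swap a[9],a[10] → [11, 9, 15, 6, 8, 16, 3, 2, 4, 14, 18, 17]
final swap a[10],a[11] → [11, 9, 15, 6, 8, 16, 3, 2, 4, 14, 17, 18]; return 10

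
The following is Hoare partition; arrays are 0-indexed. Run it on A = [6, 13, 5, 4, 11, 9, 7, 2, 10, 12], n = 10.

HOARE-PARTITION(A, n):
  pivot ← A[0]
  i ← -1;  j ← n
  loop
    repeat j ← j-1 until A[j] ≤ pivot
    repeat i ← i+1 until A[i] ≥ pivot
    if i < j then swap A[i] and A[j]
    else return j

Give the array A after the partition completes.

pivot=6
j stops at 7 (2), i stops at 0 (6); swap ⇒ [2, 13, 5, 4, 11, 9, 7, 6, 10, 12]
j stops at 3 (4), i stops at 1 (13); swap ⇒ [2, 4, 5, 13, 11, 9, 7, 6, 10, 12]
j stops at 2, i stops at 3; i≥j ⇒ return 2. A=[2, 4, 5, 13, 11, 9, 7, 6, 10, 12]

[2, 4, 5, 13, 11, 9, 7, 6, 10, 12]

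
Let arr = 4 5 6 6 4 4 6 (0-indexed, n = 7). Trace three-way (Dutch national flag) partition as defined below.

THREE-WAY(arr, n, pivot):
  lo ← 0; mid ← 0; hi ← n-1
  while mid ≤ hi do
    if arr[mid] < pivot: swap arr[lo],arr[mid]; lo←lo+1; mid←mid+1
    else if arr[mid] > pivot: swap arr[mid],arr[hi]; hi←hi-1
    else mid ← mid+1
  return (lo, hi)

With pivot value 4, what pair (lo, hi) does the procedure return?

(0, 2)

lo=0 mid=0 hi=6
4=4: mid=1
5>4: swap(1,6), hi=5 ⇒ 4 6 6 6 4 4 5
6>4: swap(1,5), hi=4 ⇒ 4 4 6 6 4 6 5
4=4: mid=2
6>4: swap(2,4), hi=3 ⇒ 4 4 4 6 6 6 5
4=4: mid=3
6>4: swap(3,3), hi=2 ⇒ 4 4 4 6 6 6 5
done. lo=0 hi=2; arr=4 4 4 6 6 6 5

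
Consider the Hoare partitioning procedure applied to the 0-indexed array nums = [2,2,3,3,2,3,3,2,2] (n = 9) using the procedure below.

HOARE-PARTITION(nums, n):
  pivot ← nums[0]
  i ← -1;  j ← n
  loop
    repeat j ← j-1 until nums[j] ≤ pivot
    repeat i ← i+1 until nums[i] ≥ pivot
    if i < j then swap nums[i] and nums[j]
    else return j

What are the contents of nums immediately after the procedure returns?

pivot = nums[0] = 2; i = -1, j = 9
j→8 (nums[8]=2≤2), i→0 (nums[0]=2≥2); i<j, swap → [2,2,3,3,2,3,3,2,2]
j→7 (nums[7]=2≤2), i→1 (nums[1]=2≥2); i<j, swap → [2,2,3,3,2,3,3,2,2]
j→4 (nums[4]=2≤2), i→2 (nums[2]=3≥2); i<j, swap → [2,2,2,3,3,3,3,2,2]
j→2, i→3; i≥j, return j=2. nums = [2,2,2,3,3,3,3,2,2]

[2,2,2,3,3,3,3,2,2]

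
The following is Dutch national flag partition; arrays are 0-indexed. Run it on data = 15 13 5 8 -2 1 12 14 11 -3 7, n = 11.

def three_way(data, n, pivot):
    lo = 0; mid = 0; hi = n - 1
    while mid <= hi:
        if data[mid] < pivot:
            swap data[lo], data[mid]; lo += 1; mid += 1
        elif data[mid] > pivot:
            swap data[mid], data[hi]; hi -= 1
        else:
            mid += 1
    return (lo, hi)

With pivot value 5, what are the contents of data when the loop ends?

-3 1 -2 5 8 12 14 11 13 7 15

lo=0 mid=0 hi=10
15>5: swap(0,10), hi=9 ⇒ 7 13 5 8 -2 1 12 14 11 -3 15
7>5: swap(0,9), hi=8 ⇒ -3 13 5 8 -2 1 12 14 11 7 15
-3<5: swap(0,0), lo=1 mid=1 ⇒ -3 13 5 8 -2 1 12 14 11 7 15
13>5: swap(1,8), hi=7 ⇒ -3 11 5 8 -2 1 12 14 13 7 15
11>5: swap(1,7), hi=6 ⇒ -3 14 5 8 -2 1 12 11 13 7 15
14>5: swap(1,6), hi=5 ⇒ -3 12 5 8 -2 1 14 11 13 7 15
12>5: swap(1,5), hi=4 ⇒ -3 1 5 8 -2 12 14 11 13 7 15
1<5: swap(1,1), lo=2 mid=2 ⇒ -3 1 5 8 -2 12 14 11 13 7 15
5=5: mid=3
8>5: swap(3,4), hi=3 ⇒ -3 1 5 -2 8 12 14 11 13 7 15
-2<5: swap(2,3), lo=3 mid=4 ⇒ -3 1 -2 5 8 12 14 11 13 7 15
done. lo=3 hi=3; data=-3 1 -2 5 8 12 14 11 13 7 15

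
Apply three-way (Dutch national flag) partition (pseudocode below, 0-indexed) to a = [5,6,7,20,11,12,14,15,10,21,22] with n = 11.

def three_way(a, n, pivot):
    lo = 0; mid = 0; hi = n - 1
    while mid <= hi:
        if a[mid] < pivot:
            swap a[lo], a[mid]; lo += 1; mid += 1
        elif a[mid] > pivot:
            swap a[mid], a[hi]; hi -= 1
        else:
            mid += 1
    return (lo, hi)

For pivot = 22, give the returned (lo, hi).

(10, 10)

pivot = 22; lo=0, mid=0, hi=10
a[mid]=5<22: swap a[0],a[0]; lo=1,mid=1 → [5,6,7,20,11,12,14,15,10,21,22]
a[mid]=6<22: swap a[1],a[1]; lo=2,mid=2 → [5,6,7,20,11,12,14,15,10,21,22]
a[mid]=7<22: swap a[2],a[2]; lo=3,mid=3 → [5,6,7,20,11,12,14,15,10,21,22]
a[mid]=20<22: swap a[3],a[3]; lo=4,mid=4 → [5,6,7,20,11,12,14,15,10,21,22]
a[mid]=11<22: swap a[4],a[4]; lo=5,mid=5 → [5,6,7,20,11,12,14,15,10,21,22]
a[mid]=12<22: swap a[5],a[5]; lo=6,mid=6 → [5,6,7,20,11,12,14,15,10,21,22]
a[mid]=14<22: swap a[6],a[6]; lo=7,mid=7 → [5,6,7,20,11,12,14,15,10,21,22]
a[mid]=15<22: swap a[7],a[7]; lo=8,mid=8 → [5,6,7,20,11,12,14,15,10,21,22]
a[mid]=10<22: swap a[8],a[8]; lo=9,mid=9 → [5,6,7,20,11,12,14,15,10,21,22]
a[mid]=21<22: swap a[9],a[9]; lo=10,mid=10 → [5,6,7,20,11,12,14,15,10,21,22]
a[mid]=22=22: mid=11
end: lo=10, hi=10; a = [5,6,7,20,11,12,14,15,10,21,22]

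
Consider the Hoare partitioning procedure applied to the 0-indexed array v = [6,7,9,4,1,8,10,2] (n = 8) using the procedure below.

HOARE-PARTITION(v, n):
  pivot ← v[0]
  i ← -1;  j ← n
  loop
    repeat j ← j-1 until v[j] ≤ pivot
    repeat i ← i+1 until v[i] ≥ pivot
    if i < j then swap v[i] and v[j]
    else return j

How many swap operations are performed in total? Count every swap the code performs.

3

pivot = v[0] = 6; i = -1, j = 8
j→7 (v[7]=2≤6), i→0 (v[0]=6≥6); i<j, swap → [2,7,9,4,1,8,10,6]
j→4 (v[4]=1≤6), i→1 (v[1]=7≥6); i<j, swap → [2,1,9,4,7,8,10,6]
j→3 (v[3]=4≤6), i→2 (v[2]=9≥6); i<j, swap → [2,1,4,9,7,8,10,6]
j→2, i→3; i≥j, return j=2. v = [2,1,4,9,7,8,10,6]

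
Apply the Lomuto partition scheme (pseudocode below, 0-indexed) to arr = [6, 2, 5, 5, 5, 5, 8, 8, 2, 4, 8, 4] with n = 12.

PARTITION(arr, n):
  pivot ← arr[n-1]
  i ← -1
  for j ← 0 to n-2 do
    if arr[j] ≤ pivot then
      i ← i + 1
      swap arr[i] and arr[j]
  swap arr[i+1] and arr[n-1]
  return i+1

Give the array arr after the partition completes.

pivot=4, i=-1
j=0: 6>4, skip
j=1: 2≤4, i=0, swap(0,1) ⇒ [2, 6, 5, 5, 5, 5, 8, 8, 2, 4, 8, 4]
j=2: 5>4, skip
j=3: 5>4, skip
j=4: 5>4, skip
j=5: 5>4, skip
j=6: 8>4, skip
j=7: 8>4, skip
j=8: 2≤4, i=1, swap(1,8) ⇒ [2, 2, 5, 5, 5, 5, 8, 8, 6, 4, 8, 4]
j=9: 4≤4, i=2, swap(2,9) ⇒ [2, 2, 4, 5, 5, 5, 8, 8, 6, 5, 8, 4]
j=10: 8>4, skip
swap(3,11) ⇒ [2, 2, 4, 4, 5, 5, 8, 8, 6, 5, 8, 5]; return 3

[2, 2, 4, 4, 5, 5, 8, 8, 6, 5, 8, 5]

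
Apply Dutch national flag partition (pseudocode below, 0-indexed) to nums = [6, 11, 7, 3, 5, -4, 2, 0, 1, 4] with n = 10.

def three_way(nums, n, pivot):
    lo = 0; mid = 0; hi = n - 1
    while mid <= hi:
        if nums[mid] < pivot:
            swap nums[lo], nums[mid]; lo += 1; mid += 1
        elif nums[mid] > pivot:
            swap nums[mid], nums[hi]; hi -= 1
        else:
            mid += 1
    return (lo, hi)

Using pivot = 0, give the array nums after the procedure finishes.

pivot = 0; lo=0, mid=0, hi=9
nums[mid]=6>0: swap nums[0],nums[9]; hi=8 → [4, 11, 7, 3, 5, -4, 2, 0, 1, 6]
nums[mid]=4>0: swap nums[0],nums[8]; hi=7 → [1, 11, 7, 3, 5, -4, 2, 0, 4, 6]
nums[mid]=1>0: swap nums[0],nums[7]; hi=6 → [0, 11, 7, 3, 5, -4, 2, 1, 4, 6]
nums[mid]=0=0: mid=1
nums[mid]=11>0: swap nums[1],nums[6]; hi=5 → [0, 2, 7, 3, 5, -4, 11, 1, 4, 6]
nums[mid]=2>0: swap nums[1],nums[5]; hi=4 → [0, -4, 7, 3, 5, 2, 11, 1, 4, 6]
nums[mid]=-4<0: swap nums[0],nums[1]; lo=1,mid=2 → [-4, 0, 7, 3, 5, 2, 11, 1, 4, 6]
nums[mid]=7>0: swap nums[2],nums[4]; hi=3 → [-4, 0, 5, 3, 7, 2, 11, 1, 4, 6]
nums[mid]=5>0: swap nums[2],nums[3]; hi=2 → [-4, 0, 3, 5, 7, 2, 11, 1, 4, 6]
nums[mid]=3>0: swap nums[2],nums[2]; hi=1 → [-4, 0, 3, 5, 7, 2, 11, 1, 4, 6]
end: lo=1, hi=1; nums = [-4, 0, 3, 5, 7, 2, 11, 1, 4, 6]

[-4, 0, 3, 5, 7, 2, 11, 1, 4, 6]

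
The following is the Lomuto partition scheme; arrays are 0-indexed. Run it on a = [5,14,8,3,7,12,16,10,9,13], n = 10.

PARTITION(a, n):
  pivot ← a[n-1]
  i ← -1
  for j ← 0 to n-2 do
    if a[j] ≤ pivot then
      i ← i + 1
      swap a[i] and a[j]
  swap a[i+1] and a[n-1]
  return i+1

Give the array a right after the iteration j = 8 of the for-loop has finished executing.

pivot = a[9] = 13; i = -1
j=0: a[0]=5 ≤ 13 → i=0, swap a[0],a[0] (no change) → [5,14,8,3,7,12,16,10,9,13]
j=1: a[1]=14 > 13 → no swap
j=2: a[2]=8 ≤ 13 → i=1, swap a[1],a[2] → [5,8,14,3,7,12,16,10,9,13]
j=3: a[3]=3 ≤ 13 → i=2, swap a[2],a[3] → [5,8,3,14,7,12,16,10,9,13]
j=4: a[4]=7 ≤ 13 → i=3, swap a[3],a[4] → [5,8,3,7,14,12,16,10,9,13]
j=5: a[5]=12 ≤ 13 → i=4, swap a[4],a[5] → [5,8,3,7,12,14,16,10,9,13]
j=6: a[6]=16 > 13 → no swap
j=7: a[7]=10 ≤ 13 → i=5, swap a[5],a[7] → [5,8,3,7,12,10,16,14,9,13]
j=8: a[8]=9 ≤ 13 → i=6, swap a[6],a[8] → [5,8,3,7,12,10,9,14,16,13]
(after j=8) a = [5,8,3,7,12,10,9,14,16,13]

[5,8,3,7,12,10,9,14,16,13]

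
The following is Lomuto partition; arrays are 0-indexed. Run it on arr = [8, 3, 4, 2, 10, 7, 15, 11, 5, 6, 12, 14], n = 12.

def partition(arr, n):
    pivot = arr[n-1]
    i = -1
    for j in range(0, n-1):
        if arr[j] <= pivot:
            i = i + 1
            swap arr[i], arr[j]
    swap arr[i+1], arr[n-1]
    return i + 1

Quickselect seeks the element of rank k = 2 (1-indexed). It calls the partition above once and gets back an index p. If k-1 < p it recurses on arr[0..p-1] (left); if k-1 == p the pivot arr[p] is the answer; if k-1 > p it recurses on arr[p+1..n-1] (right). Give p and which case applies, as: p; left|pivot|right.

pivot=14, i=-1
j=0: 8≤14, i=0, swap(0,0) ⇒ [8, 3, 4, 2, 10, 7, 15, 11, 5, 6, 12, 14]
j=1: 3≤14, i=1, swap(1,1) ⇒ [8, 3, 4, 2, 10, 7, 15, 11, 5, 6, 12, 14]
j=2: 4≤14, i=2, swap(2,2) ⇒ [8, 3, 4, 2, 10, 7, 15, 11, 5, 6, 12, 14]
j=3: 2≤14, i=3, swap(3,3) ⇒ [8, 3, 4, 2, 10, 7, 15, 11, 5, 6, 12, 14]
j=4: 10≤14, i=4, swap(4,4) ⇒ [8, 3, 4, 2, 10, 7, 15, 11, 5, 6, 12, 14]
j=5: 7≤14, i=5, swap(5,5) ⇒ [8, 3, 4, 2, 10, 7, 15, 11, 5, 6, 12, 14]
j=6: 15>14, skip
j=7: 11≤14, i=6, swap(6,7) ⇒ [8, 3, 4, 2, 10, 7, 11, 15, 5, 6, 12, 14]
j=8: 5≤14, i=7, swap(7,8) ⇒ [8, 3, 4, 2, 10, 7, 11, 5, 15, 6, 12, 14]
j=9: 6≤14, i=8, swap(8,9) ⇒ [8, 3, 4, 2, 10, 7, 11, 5, 6, 15, 12, 14]
j=10: 12≤14, i=9, swap(9,10) ⇒ [8, 3, 4, 2, 10, 7, 11, 5, 6, 12, 15, 14]
swap(10,11) ⇒ [8, 3, 4, 2, 10, 7, 11, 5, 6, 12, 14, 15]; return 10
p = 10; k-1 = 1 < 10 ⇒ left

10; left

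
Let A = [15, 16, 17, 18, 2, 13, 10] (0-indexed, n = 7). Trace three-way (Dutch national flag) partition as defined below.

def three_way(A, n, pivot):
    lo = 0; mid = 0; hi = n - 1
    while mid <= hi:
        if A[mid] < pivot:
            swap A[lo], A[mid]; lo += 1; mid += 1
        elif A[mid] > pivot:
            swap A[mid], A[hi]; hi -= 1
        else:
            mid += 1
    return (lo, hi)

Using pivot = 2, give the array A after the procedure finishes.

lo=0 mid=0 hi=6
15>2: swap(0,6), hi=5 ⇒ [10, 16, 17, 18, 2, 13, 15]
10>2: swap(0,5), hi=4 ⇒ [13, 16, 17, 18, 2, 10, 15]
13>2: swap(0,4), hi=3 ⇒ [2, 16, 17, 18, 13, 10, 15]
2=2: mid=1
16>2: swap(1,3), hi=2 ⇒ [2, 18, 17, 16, 13, 10, 15]
18>2: swap(1,2), hi=1 ⇒ [2, 17, 18, 16, 13, 10, 15]
17>2: swap(1,1), hi=0 ⇒ [2, 17, 18, 16, 13, 10, 15]
done. lo=0 hi=0; A=[2, 17, 18, 16, 13, 10, 15]

[2, 17, 18, 16, 13, 10, 15]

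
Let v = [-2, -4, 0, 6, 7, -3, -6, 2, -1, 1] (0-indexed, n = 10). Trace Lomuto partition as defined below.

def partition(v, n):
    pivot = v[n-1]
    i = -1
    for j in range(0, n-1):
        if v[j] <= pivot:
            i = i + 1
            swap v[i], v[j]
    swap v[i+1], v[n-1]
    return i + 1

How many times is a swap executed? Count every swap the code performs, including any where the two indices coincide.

pivot = v[9] = 1; i = -1
j=0: v[0]=-2 ≤ 1 → i=0, swap v[0],v[0] (no change) → [-2, -4, 0, 6, 7, -3, -6, 2, -1, 1]
j=1: v[1]=-4 ≤ 1 → i=1, swap v[1],v[1] (no change) → [-2, -4, 0, 6, 7, -3, -6, 2, -1, 1]
j=2: v[2]=0 ≤ 1 → i=2, swap v[2],v[2] (no change) → [-2, -4, 0, 6, 7, -3, -6, 2, -1, 1]
j=3: v[3]=6 > 1 → no swap
j=4: v[4]=7 > 1 → no swap
j=5: v[5]=-3 ≤ 1 → i=3, swap v[3],v[5] → [-2, -4, 0, -3, 7, 6, -6, 2, -1, 1]
j=6: v[6]=-6 ≤ 1 → i=4, swap v[4],v[6] → [-2, -4, 0, -3, -6, 6, 7, 2, -1, 1]
j=7: v[7]=2 > 1 → no swap
j=8: v[8]=-1 ≤ 1 → i=5, swap v[5],v[8] → [-2, -4, 0, -3, -6, -1, 7, 2, 6, 1]
final swap v[6],v[9] → [-2, -4, 0, -3, -6, -1, 1, 2, 6, 7]; return 6

7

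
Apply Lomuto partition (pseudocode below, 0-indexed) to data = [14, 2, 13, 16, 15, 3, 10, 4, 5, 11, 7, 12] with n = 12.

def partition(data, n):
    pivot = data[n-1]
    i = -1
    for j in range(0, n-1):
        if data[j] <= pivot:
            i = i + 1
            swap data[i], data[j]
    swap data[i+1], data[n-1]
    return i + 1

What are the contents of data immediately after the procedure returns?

pivot=12, i=-1
j=0: 14>12, skip
j=1: 2≤12, i=0, swap(0,1) ⇒ [2, 14, 13, 16, 15, 3, 10, 4, 5, 11, 7, 12]
j=2: 13>12, skip
j=3: 16>12, skip
j=4: 15>12, skip
j=5: 3≤12, i=1, swap(1,5) ⇒ [2, 3, 13, 16, 15, 14, 10, 4, 5, 11, 7, 12]
j=6: 10≤12, i=2, swap(2,6) ⇒ [2, 3, 10, 16, 15, 14, 13, 4, 5, 11, 7, 12]
j=7: 4≤12, i=3, swap(3,7) ⇒ [2, 3, 10, 4, 15, 14, 13, 16, 5, 11, 7, 12]
j=8: 5≤12, i=4, swap(4,8) ⇒ [2, 3, 10, 4, 5, 14, 13, 16, 15, 11, 7, 12]
j=9: 11≤12, i=5, swap(5,9) ⇒ [2, 3, 10, 4, 5, 11, 13, 16, 15, 14, 7, 12]
j=10: 7≤12, i=6, swap(6,10) ⇒ [2, 3, 10, 4, 5, 11, 7, 16, 15, 14, 13, 12]
swap(7,11) ⇒ [2, 3, 10, 4, 5, 11, 7, 12, 15, 14, 13, 16]; return 7

[2, 3, 10, 4, 5, 11, 7, 12, 15, 14, 13, 16]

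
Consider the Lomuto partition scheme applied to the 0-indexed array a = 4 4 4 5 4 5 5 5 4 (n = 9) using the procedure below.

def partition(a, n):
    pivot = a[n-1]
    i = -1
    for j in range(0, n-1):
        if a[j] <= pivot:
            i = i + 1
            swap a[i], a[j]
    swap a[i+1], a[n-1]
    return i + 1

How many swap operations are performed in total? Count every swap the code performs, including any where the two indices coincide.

5

pivot=4, i=-1
j=0: 4≤4, i=0, swap(0,0) ⇒ 4 4 4 5 4 5 5 5 4
j=1: 4≤4, i=1, swap(1,1) ⇒ 4 4 4 5 4 5 5 5 4
j=2: 4≤4, i=2, swap(2,2) ⇒ 4 4 4 5 4 5 5 5 4
j=3: 5>4, skip
j=4: 4≤4, i=3, swap(3,4) ⇒ 4 4 4 4 5 5 5 5 4
j=5: 5>4, skip
j=6: 5>4, skip
j=7: 5>4, skip
swap(4,8) ⇒ 4 4 4 4 4 5 5 5 5; return 4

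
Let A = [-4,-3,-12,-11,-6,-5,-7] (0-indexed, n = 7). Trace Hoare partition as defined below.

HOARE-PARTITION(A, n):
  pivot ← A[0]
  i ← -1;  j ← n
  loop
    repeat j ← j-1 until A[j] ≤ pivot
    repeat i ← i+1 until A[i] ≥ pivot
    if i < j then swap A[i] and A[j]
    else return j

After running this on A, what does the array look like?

[-7,-5,-12,-11,-6,-3,-4]

pivot = A[0] = -4; i = -1, j = 7
j→6 (A[6]=-7≤-4), i→0 (A[0]=-4≥-4); i<j, swap → [-7,-3,-12,-11,-6,-5,-4]
j→5 (A[5]=-5≤-4), i→1 (A[1]=-3≥-4); i<j, swap → [-7,-5,-12,-11,-6,-3,-4]
j→4, i→5; i≥j, return j=4. A = [-7,-5,-12,-11,-6,-3,-4]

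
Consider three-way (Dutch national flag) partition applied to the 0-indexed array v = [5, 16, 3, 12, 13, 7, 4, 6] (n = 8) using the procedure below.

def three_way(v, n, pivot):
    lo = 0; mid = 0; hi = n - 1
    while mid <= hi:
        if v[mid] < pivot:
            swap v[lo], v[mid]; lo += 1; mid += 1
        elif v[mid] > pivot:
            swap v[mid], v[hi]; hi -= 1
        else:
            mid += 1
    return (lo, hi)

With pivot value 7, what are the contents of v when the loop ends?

[5, 6, 3, 4, 7, 13, 12, 16]

lo=0 mid=0 hi=7
5<7: swap(0,0), lo=1 mid=1 ⇒ [5, 16, 3, 12, 13, 7, 4, 6]
16>7: swap(1,7), hi=6 ⇒ [5, 6, 3, 12, 13, 7, 4, 16]
6<7: swap(1,1), lo=2 mid=2 ⇒ [5, 6, 3, 12, 13, 7, 4, 16]
3<7: swap(2,2), lo=3 mid=3 ⇒ [5, 6, 3, 12, 13, 7, 4, 16]
12>7: swap(3,6), hi=5 ⇒ [5, 6, 3, 4, 13, 7, 12, 16]
4<7: swap(3,3), lo=4 mid=4 ⇒ [5, 6, 3, 4, 13, 7, 12, 16]
13>7: swap(4,5), hi=4 ⇒ [5, 6, 3, 4, 7, 13, 12, 16]
7=7: mid=5
done. lo=4 hi=4; v=[5, 6, 3, 4, 7, 13, 12, 16]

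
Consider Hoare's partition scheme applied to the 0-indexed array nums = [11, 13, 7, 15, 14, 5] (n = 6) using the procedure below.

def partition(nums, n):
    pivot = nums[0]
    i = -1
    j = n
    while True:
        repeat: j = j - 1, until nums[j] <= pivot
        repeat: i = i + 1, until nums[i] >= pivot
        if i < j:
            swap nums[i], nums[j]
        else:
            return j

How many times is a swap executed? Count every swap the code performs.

pivot = nums[0] = 11; i = -1, j = 6
j→5 (nums[5]=5≤11), i→0 (nums[0]=11≥11); i<j, swap → [5, 13, 7, 15, 14, 11]
j→2 (nums[2]=7≤11), i→1 (nums[1]=13≥11); i<j, swap → [5, 7, 13, 15, 14, 11]
j→1, i→2; i≥j, return j=1. nums = [5, 7, 13, 15, 14, 11]

2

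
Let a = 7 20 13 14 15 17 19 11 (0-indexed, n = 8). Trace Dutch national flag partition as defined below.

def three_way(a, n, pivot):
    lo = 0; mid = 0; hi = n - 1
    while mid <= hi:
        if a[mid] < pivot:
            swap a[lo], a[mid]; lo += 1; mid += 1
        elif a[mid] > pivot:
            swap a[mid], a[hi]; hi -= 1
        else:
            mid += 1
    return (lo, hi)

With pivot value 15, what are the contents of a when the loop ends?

pivot = 15; lo=0, mid=0, hi=7
a[mid]=7<15: swap a[0],a[0]; lo=1,mid=1 → 7 20 13 14 15 17 19 11
a[mid]=20>15: swap a[1],a[7]; hi=6 → 7 11 13 14 15 17 19 20
a[mid]=11<15: swap a[1],a[1]; lo=2,mid=2 → 7 11 13 14 15 17 19 20
a[mid]=13<15: swap a[2],a[2]; lo=3,mid=3 → 7 11 13 14 15 17 19 20
a[mid]=14<15: swap a[3],a[3]; lo=4,mid=4 → 7 11 13 14 15 17 19 20
a[mid]=15=15: mid=5
a[mid]=17>15: swap a[5],a[6]; hi=5 → 7 11 13 14 15 19 17 20
a[mid]=19>15: swap a[5],a[5]; hi=4 → 7 11 13 14 15 19 17 20
end: lo=4, hi=4; a = 7 11 13 14 15 19 17 20

7 11 13 14 15 19 17 20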